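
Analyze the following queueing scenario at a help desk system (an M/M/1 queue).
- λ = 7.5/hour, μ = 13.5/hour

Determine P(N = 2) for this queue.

ρ = λ/μ = 7.5/13.5 = 0.5556
P(n) = (1-ρ)ρⁿ
P(2) = (1-0.5556) × 0.5556^2
P(2) = 0.4444 × 0.3087
P(2) = 0.1372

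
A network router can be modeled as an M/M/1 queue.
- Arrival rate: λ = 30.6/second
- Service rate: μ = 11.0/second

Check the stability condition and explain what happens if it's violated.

Stability requires ρ = λ/(cμ) < 1
ρ = 30.6/(1 × 11.0) = 30.6/11.00 = 2.7818
Since 2.7818 ≥ 1, the system is UNSTABLE.
Queue grows without bound. Need μ > λ = 30.6.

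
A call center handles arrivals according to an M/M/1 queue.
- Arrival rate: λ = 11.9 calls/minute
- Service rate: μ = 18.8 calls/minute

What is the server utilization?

Server utilization: ρ = λ/μ
ρ = 11.9/18.8 = 0.6330
The server is busy 63.30% of the time.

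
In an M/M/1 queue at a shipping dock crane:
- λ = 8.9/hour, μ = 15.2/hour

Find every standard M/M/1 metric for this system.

Step 1: ρ = λ/μ = 8.9/15.2 = 0.5855
Step 2: L = λ/(μ-λ) = 8.9/6.30 = 1.4127
Step 3: Lq = λ²/(μ(μ-λ)) = 79.21/(15.2×6.30) = 0.8272
Step 4: W = 1/(μ-λ) = 1/6.30 = 0.15873
Step 5: Wq = λ/(μ(μ-λ)) = 8.9/(15.2×6.30) = 0.09294
Step 6: P(0) = 1-ρ = 0.4145
Verify: L = λW = 8.9×0.15873 = 1.4127 ✔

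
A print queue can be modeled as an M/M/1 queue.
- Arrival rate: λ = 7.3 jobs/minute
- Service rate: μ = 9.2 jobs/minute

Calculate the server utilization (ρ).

Server utilization: ρ = λ/μ
ρ = 7.3/9.2 = 0.7935
The server is busy 79.35% of the time.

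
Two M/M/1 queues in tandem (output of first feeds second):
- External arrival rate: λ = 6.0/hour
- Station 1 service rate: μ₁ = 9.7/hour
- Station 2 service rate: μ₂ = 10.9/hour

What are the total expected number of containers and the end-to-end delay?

By Jackson's theorem, each station behaves as independent M/M/1.
Station 1: ρ₁ = 6.0/9.7 = 0.6186, L₁ = ρ₁/(1-ρ₁) = λ/(μ₁-λ) = 6.0/3.70 = 1.62162
Station 2: ρ₂ = 6.0/10.9 = 0.5505, L₂ = ρ₂/(1-ρ₂) = λ/(μ₂-λ) = 6.0/4.90 = 1.22449
Total: L = L₁ + L₂ = 1.62162 + 1.22449 = 2.84611
W = L/λ = 2.84611/6.0 = 0.4744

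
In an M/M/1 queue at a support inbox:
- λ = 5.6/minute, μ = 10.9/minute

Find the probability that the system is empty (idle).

ρ = λ/μ = 5.6/10.9 = 0.5138
P(0) = 1 - ρ = 1 - 0.5138 = 0.4862
The server is idle 48.62% of the time.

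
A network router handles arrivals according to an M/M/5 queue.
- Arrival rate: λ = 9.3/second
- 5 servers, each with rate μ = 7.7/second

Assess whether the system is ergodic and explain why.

Stability requires ρ = λ/(cμ) < 1
ρ = 9.3/(5 × 7.7) = 9.3/38.50 = 0.2416
Since 0.2416 < 1, the system is STABLE.
The servers are busy 24.16% of the time.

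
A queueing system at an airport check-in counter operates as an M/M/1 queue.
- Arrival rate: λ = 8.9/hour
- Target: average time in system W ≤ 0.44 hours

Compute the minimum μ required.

For M/M/1: W = 1/(μ-λ)
Need W ≤ 0.44, so 1/(μ-λ) ≤ 0.44
μ - λ ≥ 1/0.44 = 2.2727
μ ≥ 8.9 + 2.2727 = 11.1727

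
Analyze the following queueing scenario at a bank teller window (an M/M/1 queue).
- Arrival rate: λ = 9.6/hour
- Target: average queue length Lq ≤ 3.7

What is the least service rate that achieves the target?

For M/M/1: Lq = λ²/(μ(μ-λ))
Need Lq ≤ 3.7, i.e. μ(μ-λ) ≥ λ²/3.7
μ² - 9.6μ - 92.16/3.7 ≥ 0  →  μ² - 9.6μ - 24.9081 ≥ 0
Quadratic formula (positive root): μ = [λ + √(λ² + 4×24.9081)]/2
Discriminant: 92.16 + 4×24.9081 = 191.7924, √191.7924 = 13.8489
μ ≥ (9.6 + 13.8489)/2 = 11.7245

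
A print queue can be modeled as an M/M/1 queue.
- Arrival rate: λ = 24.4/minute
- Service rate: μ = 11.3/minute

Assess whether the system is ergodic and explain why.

Stability requires ρ = λ/(cμ) < 1
ρ = 24.4/(1 × 11.3) = 24.4/11.30 = 2.1593
Since 2.1593 ≥ 1, the system is UNSTABLE.
Queue grows without bound. Need μ > λ = 24.4.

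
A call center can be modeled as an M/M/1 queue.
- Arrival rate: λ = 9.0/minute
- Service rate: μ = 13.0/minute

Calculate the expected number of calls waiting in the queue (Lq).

ρ = λ/μ = 9.0/13.0 = 0.6923
For M/M/1: Lq = λ²/(μ(μ-λ))
Lq = 81.00/(13.0 × 4.00)
Lq = 1.5577 calls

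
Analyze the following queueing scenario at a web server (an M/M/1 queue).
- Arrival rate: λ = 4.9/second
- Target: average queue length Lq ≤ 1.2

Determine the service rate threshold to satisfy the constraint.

For M/M/1: Lq = λ²/(μ(μ-λ))
Need Lq ≤ 1.2, i.e. μ(μ-λ) ≥ λ²/1.2
μ² - 4.9μ - 24.01/1.2 ≥ 0  →  μ² - 4.9μ - 20.00833 ≥ 0
Quadratic formula (positive root): μ = [λ + √(λ² + 4×20.00833)]/2
Discriminant: 24.01 + 4×20.00833 = 104.0433, √104.0433 = 10.2002
μ ≥ (4.9 + 10.2002)/2 = 7.5501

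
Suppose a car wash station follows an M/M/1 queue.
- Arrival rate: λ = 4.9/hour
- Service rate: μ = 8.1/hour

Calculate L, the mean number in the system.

ρ = λ/μ = 4.9/8.1 = 0.6049
For M/M/1: L = λ/(μ-λ)
L = 4.9/(8.1-4.9) = 4.9/3.20
L = 1.5313 cars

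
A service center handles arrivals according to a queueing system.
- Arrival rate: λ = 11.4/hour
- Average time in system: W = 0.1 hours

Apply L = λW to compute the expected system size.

Little's Law: L = λW
L = 11.4 × 0.1 = 1.1400 customers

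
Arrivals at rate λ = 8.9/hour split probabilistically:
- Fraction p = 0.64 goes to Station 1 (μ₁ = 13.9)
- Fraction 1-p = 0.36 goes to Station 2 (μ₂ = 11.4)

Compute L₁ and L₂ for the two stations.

Effective rates: λ₁ = 8.9×0.64 = 5.696, λ₂ = 8.9×0.36 = 3.204
Station 1: ρ₁ = 5.696/13.9 = 0.4098, L₁ = ρ₁/(1-ρ₁) = 0.4098/(1-0.4098) = 0.6943
Station 2: ρ₂ = 3.204/11.4 = 0.28105, L₂ = ρ₂/(1-ρ₂) = 0.28105/(1-0.28105) = 0.3909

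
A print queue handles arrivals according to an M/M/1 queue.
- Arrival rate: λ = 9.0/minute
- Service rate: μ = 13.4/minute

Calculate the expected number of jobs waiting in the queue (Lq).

ρ = λ/μ = 9.0/13.4 = 0.6716
For M/M/1: Lq = λ²/(μ(μ-λ))
Lq = 81.00/(13.4 × 4.40)
Lq = 1.3738 jobs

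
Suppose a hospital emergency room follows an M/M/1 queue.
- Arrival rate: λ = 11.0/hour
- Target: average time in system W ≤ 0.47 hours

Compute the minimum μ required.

For M/M/1: W = 1/(μ-λ)
Need W ≤ 0.47, so 1/(μ-λ) ≤ 0.47
μ - λ ≥ 1/0.47 = 2.1277
μ ≥ 11.0 + 2.1277 = 13.1277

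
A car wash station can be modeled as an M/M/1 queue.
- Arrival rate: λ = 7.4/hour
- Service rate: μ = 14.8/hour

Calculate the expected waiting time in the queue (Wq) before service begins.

First, compute utilization: ρ = λ/μ = 7.4/14.8 = 0.5000
For M/M/1: Wq = λ/(μ(μ-λ))
Wq = 7.4/(14.8 × (14.8-7.4))
Wq = 7.4/(14.8 × 7.40)
Wq = 0.06757 hours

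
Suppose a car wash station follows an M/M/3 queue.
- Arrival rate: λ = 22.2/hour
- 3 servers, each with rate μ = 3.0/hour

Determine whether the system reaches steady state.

Stability requires ρ = λ/(cμ) < 1
ρ = 22.2/(3 × 3.0) = 22.2/9.00 = 2.4667
Since 2.4667 ≥ 1, the system is UNSTABLE.
Need c > λ/μ = 22.2/3.0 = 7.40.
Minimum servers needed: c = 8.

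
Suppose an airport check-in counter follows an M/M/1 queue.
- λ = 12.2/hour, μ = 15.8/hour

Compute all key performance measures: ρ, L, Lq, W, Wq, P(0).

Step 1: ρ = λ/μ = 12.2/15.8 = 0.7722
Step 2: L = λ/(μ-λ) = 12.2/3.60 = 3.3889
Step 3: Lq = λ²/(μ(μ-λ)) = 148.84/(15.8×3.60) = 2.6167
Step 4: W = 1/(μ-λ) = 1/3.60 = 0.27778
Step 5: Wq = λ/(μ(μ-λ)) = 12.2/(15.8×3.60) = 0.2145
Step 6: P(0) = 1-ρ = 0.2278
Verify: L = λW = 12.2×0.27778 = 3.3889 ✔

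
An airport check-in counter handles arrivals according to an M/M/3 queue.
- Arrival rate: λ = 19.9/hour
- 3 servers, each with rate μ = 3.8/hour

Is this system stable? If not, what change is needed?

Stability requires ρ = λ/(cμ) < 1
ρ = 19.9/(3 × 3.8) = 19.9/11.40 = 1.7456
Since 1.7456 ≥ 1, the system is UNSTABLE.
Need c > λ/μ = 19.9/3.8 = 5.24.
Minimum servers needed: c = 6.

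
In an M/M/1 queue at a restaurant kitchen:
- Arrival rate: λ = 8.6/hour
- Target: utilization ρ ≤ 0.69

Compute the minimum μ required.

ρ = λ/μ, so μ = λ/ρ
μ ≥ 8.6/0.69 = 12.4638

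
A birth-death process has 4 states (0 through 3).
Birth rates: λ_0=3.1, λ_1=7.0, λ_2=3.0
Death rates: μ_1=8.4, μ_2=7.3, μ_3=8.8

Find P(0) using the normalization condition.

Ratios P(n)/P(0) = (λ₀···λₙ₋₁)/(μ₁···μₙ):
P(1)/P(0) = (3.1)/(8.4) = 0.36905
P(2)/P(0) = (3.1×7.0)/(8.4×7.3) = 0.35388
P(3)/P(0) = (3.1×7.0×3.0)/(8.4×7.3×8.8) = 0.12064

Normalization: ∑ P(n) = 1
P(0) × (1.0000 + 0.36905 + 0.35388 + 0.12064) = 1
P(0) × 1.8436 = 1
P(0) = 1/1.8436 = 0.5424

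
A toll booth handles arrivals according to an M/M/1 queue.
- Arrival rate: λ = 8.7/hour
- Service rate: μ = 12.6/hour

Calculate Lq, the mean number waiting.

ρ = λ/μ = 8.7/12.6 = 0.6905
For M/M/1: Lq = λ²/(μ(μ-λ))
Lq = 75.69/(12.6 × 3.90)
Lq = 1.5403 vehicles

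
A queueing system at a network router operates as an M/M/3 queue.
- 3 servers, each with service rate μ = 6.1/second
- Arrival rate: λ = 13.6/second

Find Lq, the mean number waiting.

Traffic intensity: ρ = λ/(cμ) = 13.6/(3×6.1) = 0.7432
Since ρ = 0.7432 < 1, system is stable.
Offered load a = λ/μ = cρ = 13.6/6.1 = 2.2295
P₀ = [ Σₙ₌₀^2 aⁿ/n! + a^3/(3!(1-ρ)) ]⁻¹
Σ = a^0/0! + a^1/1! + a^2/2! = 1.0000 + 2.2295 + 2.4854 = 5.7149
a^3/(3!(1-ρ)) = 11.0822/(6 × 0.25683) = 7.1917
P₀ = 1/(5.7149 + 7.1917) = 0.07748
Lq = P₀·a^3·ρ / (3!(1-ρ)²) = 0.07748020 × 11.08223 × 0.7431694 / (6 × 0.06596196) = 1.6124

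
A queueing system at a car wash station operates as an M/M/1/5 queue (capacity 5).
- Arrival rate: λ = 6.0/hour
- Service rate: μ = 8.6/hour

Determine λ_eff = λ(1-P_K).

ρ = λ/μ = 6.0/8.6 = 0.6977
P₀ = (1-ρ)/(1-ρ^(K+1)) = (1-0.6977)/(1-0.6977^6) = 0.3023/0.8847 = 0.3417
P_K = P₀×ρ^K = 0.3417165 × 0.6977^5 = 0.3417165 × 0.1653269 = 0.05649
λ_eff = λ(1-P_K) = 6.0 × (1 - 0.05649) = 6.0 × 0.94351 = 5.6611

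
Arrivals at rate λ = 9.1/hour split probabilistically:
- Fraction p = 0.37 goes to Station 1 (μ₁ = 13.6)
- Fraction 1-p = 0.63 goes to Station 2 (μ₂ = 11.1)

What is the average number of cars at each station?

Effective rates: λ₁ = 9.1×0.37 = 3.367, λ₂ = 9.1×0.63 = 5.733
Station 1: ρ₁ = 3.367/13.6 = 0.24757, L₁ = ρ₁/(1-ρ₁) = 0.24757/(1-0.24757) = 0.3290
Station 2: ρ₂ = 5.733/11.1 = 0.51649, L₂ = ρ₂/(1-ρ₂) = 0.51649/(1-0.51649) = 1.0682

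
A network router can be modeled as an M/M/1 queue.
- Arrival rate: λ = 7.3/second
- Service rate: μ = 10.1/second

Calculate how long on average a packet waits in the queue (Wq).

First, compute utilization: ρ = λ/μ = 7.3/10.1 = 0.7228
For M/M/1: Wq = λ/(μ(μ-λ))
Wq = 7.3/(10.1 × (10.1-7.3))
Wq = 7.3/(10.1 × 2.80)
Wq = 0.2581 seconds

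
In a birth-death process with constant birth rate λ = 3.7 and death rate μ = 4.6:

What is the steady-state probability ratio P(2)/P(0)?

For constant rates: P(n)/P(0) = (λ/μ)^n
P(2)/P(0) = (3.7/4.6)^2 = 0.80435^2 = 0.6470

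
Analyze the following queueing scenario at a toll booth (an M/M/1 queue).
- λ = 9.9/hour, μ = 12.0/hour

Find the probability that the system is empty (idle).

ρ = λ/μ = 9.9/12.0 = 0.8250
P(0) = 1 - ρ = 1 - 0.8250 = 0.1750
The server is idle 17.50% of the time.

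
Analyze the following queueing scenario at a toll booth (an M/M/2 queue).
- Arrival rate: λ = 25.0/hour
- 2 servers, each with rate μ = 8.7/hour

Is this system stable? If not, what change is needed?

Stability requires ρ = λ/(cμ) < 1
ρ = 25.0/(2 × 8.7) = 25.0/17.40 = 1.4368
Since 1.4368 ≥ 1, the system is UNSTABLE.
Need c > λ/μ = 25.0/8.7 = 2.87.
Minimum servers needed: c = 3.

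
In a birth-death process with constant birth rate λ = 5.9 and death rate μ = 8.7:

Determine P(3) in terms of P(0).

For constant rates: P(n)/P(0) = (λ/μ)^n
P(3)/P(0) = (5.9/8.7)^3 = 0.6782^3 = 0.3119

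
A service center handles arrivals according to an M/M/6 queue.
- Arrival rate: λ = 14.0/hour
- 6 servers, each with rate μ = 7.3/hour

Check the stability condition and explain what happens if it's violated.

Stability requires ρ = λ/(cμ) < 1
ρ = 14.0/(6 × 7.3) = 14.0/43.80 = 0.3196
Since 0.3196 < 1, the system is STABLE.
The servers are busy 31.96% of the time.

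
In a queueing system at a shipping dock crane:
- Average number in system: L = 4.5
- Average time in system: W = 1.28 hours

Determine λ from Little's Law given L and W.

Little's Law: L = λW, so λ = L/W
λ = 4.5/1.28 = 3.5156 containers/hour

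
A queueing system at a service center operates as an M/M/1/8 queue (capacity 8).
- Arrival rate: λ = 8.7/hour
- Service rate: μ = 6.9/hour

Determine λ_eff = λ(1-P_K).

ρ = λ/μ = 8.7/6.9 = 1.26087
P₀ = (1-ρ)/(1-ρ^(K+1)) = (1-1.26087)/(1-1.26087^9) = -0.2609/-7.0544 = 0.03698
P_K = P₀×ρ^K = 0.03698 × 1.26087^8 = 0.03698 × 6.3880 = 0.2362
λ_eff = λ(1-P_K) = 8.7 × (1 - 0.23623) = 8.7 × 0.76377 = 6.6448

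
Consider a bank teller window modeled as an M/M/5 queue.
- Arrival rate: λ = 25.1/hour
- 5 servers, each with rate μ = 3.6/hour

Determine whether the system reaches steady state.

Stability requires ρ = λ/(cμ) < 1
ρ = 25.1/(5 × 3.6) = 25.1/18.00 = 1.3944
Since 1.3944 ≥ 1, the system is UNSTABLE.
Need c > λ/μ = 25.1/3.6 = 6.97.
Minimum servers needed: c = 7.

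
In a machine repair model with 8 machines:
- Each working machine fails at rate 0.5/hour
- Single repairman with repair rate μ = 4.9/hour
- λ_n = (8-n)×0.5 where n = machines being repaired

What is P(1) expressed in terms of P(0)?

P(1)/P(0) = ∏_{i=0}^{1-1} λ_i/μ_{i+1}
= (8-0)×0.5/4.9
= 0.8163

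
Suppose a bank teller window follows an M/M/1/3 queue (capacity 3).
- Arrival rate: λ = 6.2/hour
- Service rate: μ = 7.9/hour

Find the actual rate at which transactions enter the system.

ρ = λ/μ = 6.2/7.9 = 0.7848
P₀ = (1-ρ)/(1-ρ^(K+1)) = (1-0.7848)/(1-0.7848^4) = 0.2152/0.6207 = 0.3467
P_K = P₀×ρ^K = 0.3467 × 0.7848^3 = 0.3467 × 0.4834 = 0.1676
λ_eff = λ(1-P_K) = 6.2 × (1 - 0.1676) = 6.2 × 0.8324 = 5.1609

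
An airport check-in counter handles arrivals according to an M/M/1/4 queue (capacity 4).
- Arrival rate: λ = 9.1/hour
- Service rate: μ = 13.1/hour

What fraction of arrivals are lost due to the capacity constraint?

ρ = λ/μ = 9.1/13.1 = 0.69466
P₀ = (1-ρ)/(1-ρ^(K+1)) = (1-0.69466)/(1-0.69466^5) = 0.30534/0.83824 = 0.3643
P_K = P₀×ρ^K = 0.36426 × 0.69466^4 = 0.36426 × 0.23286 = 0.08482
Blocking probability = 8.48%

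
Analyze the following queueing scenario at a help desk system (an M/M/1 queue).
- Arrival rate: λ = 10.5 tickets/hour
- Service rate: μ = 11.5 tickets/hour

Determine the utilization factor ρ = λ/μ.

Server utilization: ρ = λ/μ
ρ = 10.5/11.5 = 0.9130
The server is busy 91.30% of the time.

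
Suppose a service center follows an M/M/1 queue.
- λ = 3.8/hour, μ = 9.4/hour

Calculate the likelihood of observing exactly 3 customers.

ρ = λ/μ = 3.8/9.4 = 0.40426
P(n) = (1-ρ)ρⁿ
P(3) = (1-0.40426) × 0.40426^3
P(3) = 0.5957 × 0.06607
P(3) = 0.03936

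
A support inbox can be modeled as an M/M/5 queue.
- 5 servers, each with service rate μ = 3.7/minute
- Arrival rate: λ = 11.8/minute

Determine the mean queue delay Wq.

Traffic intensity: ρ = λ/(cμ) = 11.8/(5×3.7) = 0.6378
Since ρ = 0.6378 < 1, system is stable.
Offered load a = λ/μ = cρ = 11.8/3.7 = 3.1892
P₀ = [ Σₙ₌₀^4 aⁿ/n! + a^5/(5!(1-ρ)) ]⁻¹
Σ = a^0/0! + a^1/1! + a^2/2! + a^3/3! + a^4/4! = 1.00000 + 3.18919 + 5.08546 + 5.40617 + 4.31032 = 18.9911
a^5/(5!(1-ρ)) = 329.9145/(120 × 0.362162) = 7.5913
P₀ = 1/(18.9911 + 7.5913) = 0.03762
Lq = P₀·a^5·ρ / (5!(1-ρ)²) = 0.037619 × 329.9145 × 0.63784 / (120 × 0.13116) = 0.5030
Wq = Lq/λ = 0.50295/11.8 = 0.04262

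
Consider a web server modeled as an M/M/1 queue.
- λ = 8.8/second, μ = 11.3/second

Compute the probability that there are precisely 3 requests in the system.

ρ = λ/μ = 8.8/11.3 = 0.7788
P(n) = (1-ρ)ρⁿ
P(3) = (1-0.7788) × 0.7788^3
P(3) = 0.2212 × 0.4724
P(3) = 0.1045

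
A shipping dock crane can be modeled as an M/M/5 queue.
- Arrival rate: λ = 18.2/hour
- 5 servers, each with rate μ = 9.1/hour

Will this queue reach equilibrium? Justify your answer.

Stability requires ρ = λ/(cμ) < 1
ρ = 18.2/(5 × 9.1) = 18.2/45.50 = 0.4000
Since 0.4000 < 1, the system is STABLE.
The servers are busy 40.00% of the time.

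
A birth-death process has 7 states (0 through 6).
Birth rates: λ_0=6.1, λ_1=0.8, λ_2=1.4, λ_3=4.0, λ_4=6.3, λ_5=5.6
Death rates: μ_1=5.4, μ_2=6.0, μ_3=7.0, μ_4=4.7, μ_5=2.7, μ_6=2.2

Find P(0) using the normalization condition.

Ratios P(n)/P(0) = (λ₀···λₙ₋₁)/(μ₁···μₙ):
P(1)/P(0) = (6.1)/(5.4) = 1.12963
P(2)/P(0) = (6.1×0.8)/(5.4×6.0) = 0.150617
P(3)/P(0) = (6.1×0.8×1.4)/(5.4×6.0×7.0) = 0.0301235
P(4)/P(0) = (6.1×0.8×1.4×4.0)/(5.4×6.0×7.0×4.7) = 0.0256370
P(5)/P(0) = (6.1×0.8×1.4×4.0×6.3)/(5.4×6.0×7.0×4.7×2.7) = 0.0598196
P(6)/P(0) = (6.1×0.8×1.4×4.0×6.3×5.6)/(5.4×6.0×7.0×4.7×2.7×2.2) = 0.152268

Normalization: ∑ P(n) = 1
P(0) × (1.00000 + 1.12963 + 0.150617 + 0.0301235 + 0.0256370 + 0.0598196 + 0.152268) = 1
P(0) × 2.548095 = 1
P(0) = 1/2.548095 = 0.3925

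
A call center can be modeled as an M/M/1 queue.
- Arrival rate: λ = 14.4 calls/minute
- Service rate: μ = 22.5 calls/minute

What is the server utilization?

Server utilization: ρ = λ/μ
ρ = 14.4/22.5 = 0.6400
The server is busy 64.00% of the time.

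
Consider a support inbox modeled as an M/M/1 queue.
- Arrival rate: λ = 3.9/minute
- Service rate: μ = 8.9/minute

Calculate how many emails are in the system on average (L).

ρ = λ/μ = 3.9/8.9 = 0.4382
For M/M/1: L = λ/(μ-λ)
L = 3.9/(8.9-3.9) = 3.9/5.00
L = 0.7800 emails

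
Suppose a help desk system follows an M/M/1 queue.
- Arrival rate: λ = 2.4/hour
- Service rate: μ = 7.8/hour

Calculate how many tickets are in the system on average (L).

ρ = λ/μ = 2.4/7.8 = 0.3077
For M/M/1: L = λ/(μ-λ)
L = 2.4/(7.8-2.4) = 2.4/5.40
L = 0.4444 tickets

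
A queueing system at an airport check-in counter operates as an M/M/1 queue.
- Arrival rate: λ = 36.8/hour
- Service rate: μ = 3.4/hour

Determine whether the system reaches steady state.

Stability requires ρ = λ/(cμ) < 1
ρ = 36.8/(1 × 3.4) = 36.8/3.40 = 10.8235
Since 10.8235 ≥ 1, the system is UNSTABLE.
Queue grows without bound. Need μ > λ = 36.8.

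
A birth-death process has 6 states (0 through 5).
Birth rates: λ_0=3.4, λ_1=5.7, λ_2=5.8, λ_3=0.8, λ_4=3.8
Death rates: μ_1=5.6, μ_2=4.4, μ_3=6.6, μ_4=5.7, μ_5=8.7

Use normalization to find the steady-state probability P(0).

Ratios P(n)/P(0) = (λ₀···λₙ₋₁)/(μ₁···μₙ):
P(1)/P(0) = (3.4)/(5.6) = 0.6071
P(2)/P(0) = (3.4×5.7)/(5.6×4.4) = 0.7865
P(3)/P(0) = (3.4×5.7×5.8)/(5.6×4.4×6.6) = 0.6912
P(4)/P(0) = (3.4×5.7×5.8×0.8)/(5.6×4.4×6.6×5.7) = 0.09701
P(5)/P(0) = (3.4×5.7×5.8×0.8×3.8)/(5.6×4.4×6.6×5.7×8.7) = 0.04237

Normalization: ∑ P(n) = 1
P(0) × (1.0000 + 0.6071 + 0.7865 + 0.6912 + 0.09701 + 0.04237) = 1
P(0) × 3.2242 = 1
P(0) = 1/3.2242 = 0.3102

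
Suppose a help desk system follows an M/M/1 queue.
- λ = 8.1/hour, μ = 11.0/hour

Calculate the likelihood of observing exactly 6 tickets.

ρ = λ/μ = 8.1/11.0 = 0.73636
P(n) = (1-ρ)ρⁿ
P(6) = (1-0.73636) × 0.73636^6
P(6) = 0.26364 × 0.15942
P(6) = 0.04203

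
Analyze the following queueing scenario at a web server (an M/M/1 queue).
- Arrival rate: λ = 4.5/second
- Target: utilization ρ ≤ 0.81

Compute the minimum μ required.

ρ = λ/μ, so μ = λ/ρ
μ ≥ 4.5/0.81 = 5.5556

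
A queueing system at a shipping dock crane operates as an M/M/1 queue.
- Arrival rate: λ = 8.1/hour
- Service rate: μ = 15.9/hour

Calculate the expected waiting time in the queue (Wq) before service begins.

First, compute utilization: ρ = λ/μ = 8.1/15.9 = 0.5094
For M/M/1: Wq = λ/(μ(μ-λ))
Wq = 8.1/(15.9 × (15.9-8.1))
Wq = 8.1/(15.9 × 7.80)
Wq = 0.06531 hours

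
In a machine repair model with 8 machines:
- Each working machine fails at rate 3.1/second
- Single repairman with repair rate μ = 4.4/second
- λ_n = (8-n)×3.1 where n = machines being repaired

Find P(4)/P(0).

P(4)/P(0) = ∏_{i=0}^{4-1} λ_i/μ_{i+1}
= (8-0)×3.1/4.4 × (8-1)×3.1/4.4 × (8-2)×3.1/4.4 × (8-3)×3.1/4.4
= 413.9476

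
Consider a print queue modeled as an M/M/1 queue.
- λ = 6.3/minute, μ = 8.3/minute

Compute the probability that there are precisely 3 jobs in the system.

ρ = λ/μ = 6.3/8.3 = 0.7590
P(n) = (1-ρ)ρⁿ
P(3) = (1-0.7590) × 0.7590^3
P(3) = 0.2410 × 0.4372
P(3) = 0.1054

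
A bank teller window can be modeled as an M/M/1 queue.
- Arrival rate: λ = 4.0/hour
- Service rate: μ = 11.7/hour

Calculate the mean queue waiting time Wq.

First, compute utilization: ρ = λ/μ = 4.0/11.7 = 0.3419
For M/M/1: Wq = λ/(μ(μ-λ))
Wq = 4.0/(11.7 × (11.7-4.0))
Wq = 4.0/(11.7 × 7.70)
Wq = 0.04440 hours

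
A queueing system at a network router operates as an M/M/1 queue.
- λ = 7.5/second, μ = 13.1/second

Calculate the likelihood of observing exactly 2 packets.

ρ = λ/μ = 7.5/13.1 = 0.5725
P(n) = (1-ρ)ρⁿ
P(2) = (1-0.5725) × 0.5725^2
P(2) = 0.4275 × 0.3278
P(2) = 0.1401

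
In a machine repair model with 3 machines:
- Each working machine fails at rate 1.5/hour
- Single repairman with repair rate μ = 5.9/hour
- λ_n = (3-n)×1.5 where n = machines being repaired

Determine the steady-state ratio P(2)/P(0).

P(2)/P(0) = ∏_{i=0}^{2-1} λ_i/μ_{i+1}
= (3-0)×1.5/5.9 × (3-1)×1.5/5.9
= 0.3878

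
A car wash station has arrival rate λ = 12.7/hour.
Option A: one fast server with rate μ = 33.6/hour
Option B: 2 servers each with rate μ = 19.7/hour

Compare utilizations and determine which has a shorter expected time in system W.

Option A: single server μ = 33.6 (M/M/1)
  ρ_A = 12.7/33.6 = 0.3780
  W_A = 1/(μ-λ) = 1/(33.6-12.7) = 1/20.90 = 0.04785

Option B: 2 servers μ = 19.7 (M/M/2)
  ρ_B = λ/(cμ) = 12.7/(2×19.7) = 0.3223
  Offered load a = λ/μ = cρ = 12.7/19.7 = 0.6447
  P₀ = [ Σₙ₌₀^1 aⁿ/n! + a^2/(2!(1-ρ)) ]⁻¹
  Σ = a^0/0! + a^1/1! = 1.0000 + 0.6447 = 1.6447
  a^2/(2!(1-ρ)) = 0.4156/(2 × 0.6777) = 0.3066
  P₀ = 1/(1.6447 + 0.3066) = 0.5125
  Lq = P₀·a^2·ρ / (2!(1-ρ)²) = 0.5125 × 0.4156 × 0.3223 / (2 × 0.4592) = 0.07475
  Wq_B = Lq/λ = 0.07475/12.7 = 0.005886
  W_B = Wq_B + 1/μ = 0.005886 + 0.05076 = 0.05665

Since W_A = 0.04785 < W_B = 0.05665, Option A (single fast server) has the shorter time in system.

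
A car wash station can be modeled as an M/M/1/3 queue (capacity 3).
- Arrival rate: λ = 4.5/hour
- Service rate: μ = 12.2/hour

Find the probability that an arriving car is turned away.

ρ = λ/μ = 4.5/12.2 = 0.36885
P₀ = (1-ρ)/(1-ρ^(K+1)) = (1-0.36885)/(1-0.36885^4) = 0.63115/0.98149 = 0.6431
P_K = P₀×ρ^K = 0.6431 × 0.36885^3 = 0.6431 × 0.05018 = 0.03227
Blocking probability = 3.23%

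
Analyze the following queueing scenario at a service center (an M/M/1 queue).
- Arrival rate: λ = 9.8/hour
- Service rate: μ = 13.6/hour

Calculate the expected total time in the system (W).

First, compute utilization: ρ = λ/μ = 9.8/13.6 = 0.7206
For M/M/1: W = 1/(μ-λ)
W = 1/(13.6-9.8) = 1/3.80
W = 0.2632 hours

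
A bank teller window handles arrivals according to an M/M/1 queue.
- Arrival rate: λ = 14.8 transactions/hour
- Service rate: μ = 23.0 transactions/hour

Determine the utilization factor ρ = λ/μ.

Server utilization: ρ = λ/μ
ρ = 14.8/23.0 = 0.6435
The server is busy 64.35% of the time.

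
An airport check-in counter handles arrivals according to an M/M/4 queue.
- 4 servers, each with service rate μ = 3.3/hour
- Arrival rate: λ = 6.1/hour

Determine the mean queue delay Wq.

Traffic intensity: ρ = λ/(cμ) = 6.1/(4×3.3) = 0.4621
Since ρ = 0.4621 < 1, system is stable.
Offered load a = λ/μ = cρ = 6.1/3.3 = 1.8485
P₀ = [ Σₙ₌₀^3 aⁿ/n! + a^4/(4!(1-ρ)) ]⁻¹
Σ = a^0/0! + a^1/1! + a^2/2! + a^3/3! = 1.0000 + 1.8485 + 1.7084 + 1.0527 = 5.6096
a^4/(4!(1-ρ)) = 11.6752/(24 × 0.5379) = 0.9044
P₀ = 1/(5.6096 + 0.9044) = 0.1535
Lq = P₀·a^4·ρ / (4!(1-ρ)²) = 0.1535 × 11.6752 × 0.4621 / (24 × 0.2893) = 0.1193
Wq = Lq/λ = 0.1193/6.1 = 0.01956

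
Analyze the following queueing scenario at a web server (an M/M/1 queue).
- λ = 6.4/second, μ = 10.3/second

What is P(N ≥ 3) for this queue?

ρ = λ/μ = 6.4/10.3 = 0.6214
P(N ≥ n) = ρⁿ
P(N ≥ 3) = 0.6214^3
P(N ≥ 3) = 0.2399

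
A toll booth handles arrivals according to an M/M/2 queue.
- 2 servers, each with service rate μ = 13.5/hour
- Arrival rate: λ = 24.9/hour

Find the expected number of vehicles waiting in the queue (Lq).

Traffic intensity: ρ = λ/(cμ) = 24.9/(2×13.5) = 0.9222
Since ρ = 0.9222 < 1, system is stable.
Offered load a = λ/μ = cρ = 24.9/13.5 = 1.8444
P₀ = [ Σₙ₌₀^1 aⁿ/n! + a^2/(2!(1-ρ)) ]⁻¹
Σ = a^0/0! + a^1/1! = 1.0000 + 1.8444 = 2.8444
a^2/(2!(1-ρ)) = 3.401975/(2 × 0.07777778) = 21.8698
P₀ = 1/(2.8444 + 21.8698) = 0.04046
Lq = P₀·a^2·ρ / (2!(1-ρ)²) = 0.0404624 × 3.40198 × 0.922222 / (2 × 0.00604938) = 10.4925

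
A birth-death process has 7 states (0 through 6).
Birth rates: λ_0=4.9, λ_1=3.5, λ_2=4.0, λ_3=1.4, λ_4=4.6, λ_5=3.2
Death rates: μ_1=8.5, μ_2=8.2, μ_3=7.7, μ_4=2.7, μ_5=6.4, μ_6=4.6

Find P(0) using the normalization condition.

Ratios P(n)/P(0) = (λ₀···λₙ₋₁)/(μ₁···μₙ):
P(1)/P(0) = (4.9)/(8.5) = 0.57647
P(2)/P(0) = (4.9×3.5)/(8.5×8.2) = 0.24605
P(3)/P(0) = (4.9×3.5×4.0)/(8.5×8.2×7.7) = 0.12782
P(4)/P(0) = (4.9×3.5×4.0×1.4)/(8.5×8.2×7.7×2.7) = 0.066277
P(5)/P(0) = (4.9×3.5×4.0×1.4×4.6)/(8.5×8.2×7.7×2.7×6.4) = 0.047637
P(6)/P(0) = (4.9×3.5×4.0×1.4×4.6×3.2)/(8.5×8.2×7.7×2.7×6.4×4.6) = 0.033139

Normalization: ∑ P(n) = 1
P(0) × (1.0000 + 0.57647 + 0.24605 + 0.12782 + 0.066277 + 0.047637 + 0.033139) = 1
P(0) × 2.0974 = 1
P(0) = 1/2.0974 = 0.4768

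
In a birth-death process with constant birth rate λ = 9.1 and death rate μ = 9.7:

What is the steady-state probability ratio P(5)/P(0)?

For constant rates: P(n)/P(0) = (λ/μ)^n
P(5)/P(0) = (9.1/9.7)^5 = 0.93814^5 = 0.7267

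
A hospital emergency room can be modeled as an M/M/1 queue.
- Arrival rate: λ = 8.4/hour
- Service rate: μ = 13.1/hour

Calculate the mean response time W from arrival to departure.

First, compute utilization: ρ = λ/μ = 8.4/13.1 = 0.6412
For M/M/1: W = 1/(μ-λ)
W = 1/(13.1-8.4) = 1/4.70
W = 0.2128 hours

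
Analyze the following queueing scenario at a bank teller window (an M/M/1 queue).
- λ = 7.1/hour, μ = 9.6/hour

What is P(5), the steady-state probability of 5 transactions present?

ρ = λ/μ = 7.1/9.6 = 0.73958
P(n) = (1-ρ)ρⁿ
P(5) = (1-0.73958) × 0.73958^5
P(5) = 0.26042 × 0.22127
P(5) = 0.05762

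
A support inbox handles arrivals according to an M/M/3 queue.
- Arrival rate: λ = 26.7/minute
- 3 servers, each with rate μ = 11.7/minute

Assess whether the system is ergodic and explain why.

Stability requires ρ = λ/(cμ) < 1
ρ = 26.7/(3 × 11.7) = 26.7/35.10 = 0.7607
Since 0.7607 < 1, the system is STABLE.
The servers are busy 76.07% of the time.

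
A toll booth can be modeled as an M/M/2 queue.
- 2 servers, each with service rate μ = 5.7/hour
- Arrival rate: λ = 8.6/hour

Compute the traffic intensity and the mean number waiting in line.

Traffic intensity: ρ = λ/(cμ) = 8.6/(2×5.7) = 0.7544
Since ρ = 0.7544 < 1, system is stable.
Offered load a = λ/μ = cρ = 8.6/5.7 = 1.5088
P₀ = [ Σₙ₌₀^1 aⁿ/n! + a^2/(2!(1-ρ)) ]⁻¹
Σ = a^0/0! + a^1/1! = 1.0000 + 1.5088 = 2.5088
a^2/(2!(1-ρ)) = 2.27639/(2 × 0.245614) = 4.6341
P₀ = 1/(2.5088 + 4.6341) = 0.1400
Lq = P₀·a^2·ρ / (2!(1-ρ)²) = 0.14000 × 2.2764 × 0.75439 / (2 × 0.060326) = 1.9927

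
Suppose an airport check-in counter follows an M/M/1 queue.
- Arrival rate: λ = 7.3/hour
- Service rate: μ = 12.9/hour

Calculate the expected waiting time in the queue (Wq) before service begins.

First, compute utilization: ρ = λ/μ = 7.3/12.9 = 0.5659
For M/M/1: Wq = λ/(μ(μ-λ))
Wq = 7.3/(12.9 × (12.9-7.3))
Wq = 7.3/(12.9 × 5.60)
Wq = 0.1011 hours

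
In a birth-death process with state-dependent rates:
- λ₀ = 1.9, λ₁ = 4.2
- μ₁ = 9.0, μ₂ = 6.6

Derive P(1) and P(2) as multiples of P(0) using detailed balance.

Balance equations:
State 0: λ₀P₀ = μ₁P₁ → P₁ = (λ₀/μ₁)P₀ = (1.9/9.0)P₀ = 0.2111P₀
State 1: P₂ = (λ₀λ₁)/(μ₁μ₂)P₀ = (1.9×4.2)/(9.0×6.6)P₀ = 0.1343P₀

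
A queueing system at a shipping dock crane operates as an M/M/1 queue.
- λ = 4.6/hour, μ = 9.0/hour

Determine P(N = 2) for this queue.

ρ = λ/μ = 4.6/9.0 = 0.5111
P(n) = (1-ρ)ρⁿ
P(2) = (1-0.5111) × 0.5111^2
P(2) = 0.4889 × 0.2612
P(2) = 0.1277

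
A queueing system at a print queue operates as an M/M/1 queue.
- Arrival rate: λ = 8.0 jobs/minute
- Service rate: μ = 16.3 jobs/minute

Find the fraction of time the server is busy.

Server utilization: ρ = λ/μ
ρ = 8.0/16.3 = 0.4908
The server is busy 49.08% of the time.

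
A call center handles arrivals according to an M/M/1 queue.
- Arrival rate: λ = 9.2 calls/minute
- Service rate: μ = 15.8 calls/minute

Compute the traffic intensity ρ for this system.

Server utilization: ρ = λ/μ
ρ = 9.2/15.8 = 0.5823
The server is busy 58.23% of the time.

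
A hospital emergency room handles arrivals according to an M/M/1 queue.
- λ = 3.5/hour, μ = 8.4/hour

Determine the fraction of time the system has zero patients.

ρ = λ/μ = 3.5/8.4 = 0.4167
P(0) = 1 - ρ = 1 - 0.4167 = 0.5833
The server is idle 58.33% of the time.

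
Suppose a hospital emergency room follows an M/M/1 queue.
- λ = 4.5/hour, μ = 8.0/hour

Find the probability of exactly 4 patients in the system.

ρ = λ/μ = 4.5/8.0 = 0.5625
P(n) = (1-ρ)ρⁿ
P(4) = (1-0.5625) × 0.5625^4
P(4) = 0.43750 × 0.10011
P(4) = 0.04380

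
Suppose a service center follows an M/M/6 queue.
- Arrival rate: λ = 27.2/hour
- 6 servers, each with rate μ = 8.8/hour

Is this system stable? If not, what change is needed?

Stability requires ρ = λ/(cμ) < 1
ρ = 27.2/(6 × 8.8) = 27.2/52.80 = 0.5152
Since 0.5152 < 1, the system is STABLE.
The servers are busy 51.52% of the time.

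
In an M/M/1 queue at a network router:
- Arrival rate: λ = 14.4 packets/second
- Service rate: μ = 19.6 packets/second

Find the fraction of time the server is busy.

Server utilization: ρ = λ/μ
ρ = 14.4/19.6 = 0.7347
The server is busy 73.47% of the time.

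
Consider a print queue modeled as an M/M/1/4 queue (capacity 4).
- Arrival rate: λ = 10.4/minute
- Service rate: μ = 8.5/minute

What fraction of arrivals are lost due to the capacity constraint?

ρ = λ/μ = 10.4/8.5 = 1.2235
P₀ = (1-ρ)/(1-ρ^(K+1)) = (1-1.2235)/(1-1.2235^5) = -0.2235/-1.7417 = 0.1283
P_K = P₀×ρ^K = 0.12832 × 1.2235^4 = 0.12832 × 2.2409 = 0.2876
Blocking probability = 28.76%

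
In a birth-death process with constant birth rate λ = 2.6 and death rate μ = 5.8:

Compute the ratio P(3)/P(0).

For constant rates: P(n)/P(0) = (λ/μ)^n
P(3)/P(0) = (2.6/5.8)^3 = 0.44828^3 = 0.09008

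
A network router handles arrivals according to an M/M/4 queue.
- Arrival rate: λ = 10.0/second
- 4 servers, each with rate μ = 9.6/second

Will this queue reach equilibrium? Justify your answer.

Stability requires ρ = λ/(cμ) < 1
ρ = 10.0/(4 × 9.6) = 10.0/38.40 = 0.2604
Since 0.2604 < 1, the system is STABLE.
The servers are busy 26.04% of the time.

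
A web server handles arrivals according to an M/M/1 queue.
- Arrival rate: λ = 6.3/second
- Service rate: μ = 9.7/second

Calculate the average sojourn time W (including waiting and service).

First, compute utilization: ρ = λ/μ = 6.3/9.7 = 0.6495
For M/M/1: W = 1/(μ-λ)
W = 1/(9.7-6.3) = 1/3.40
W = 0.2941 seconds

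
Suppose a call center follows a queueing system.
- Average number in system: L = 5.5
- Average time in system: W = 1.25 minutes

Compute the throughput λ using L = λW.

Little's Law: L = λW, so λ = L/W
λ = 5.5/1.25 = 4.4000 calls/minute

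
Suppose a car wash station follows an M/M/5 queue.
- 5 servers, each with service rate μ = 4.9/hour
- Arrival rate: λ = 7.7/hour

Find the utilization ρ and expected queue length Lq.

Traffic intensity: ρ = λ/(cμ) = 7.7/(5×4.9) = 0.3143
Since ρ = 0.3143 < 1, system is stable.
Offered load a = λ/μ = cρ = 7.7/4.9 = 1.5714
P₀ = [ Σₙ₌₀^4 aⁿ/n! + a^5/(5!(1-ρ)) ]⁻¹
Σ = a^0/0! + a^1/1! + a^2/2! + a^3/3! + a^4/4! = 1.0000 + 1.5714 + 1.2347 + 0.6467 + 0.2541 = 4.7069
a^5/(5!(1-ρ)) = 9.5824/(120 × 0.6857) = 0.1165
P₀ = 1/(4.7069 + 0.1165) = 0.2073
Lq = P₀·a^5·ρ / (5!(1-ρ)²) = 0.2073 × 9.5824 × 0.3143 / (120 × 0.4702) = 0.01107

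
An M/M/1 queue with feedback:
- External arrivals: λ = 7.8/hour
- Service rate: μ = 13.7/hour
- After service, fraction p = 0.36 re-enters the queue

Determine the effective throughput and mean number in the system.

Effective arrival rate: λ_eff = λ/(1-p) = 7.8/(1-0.36) = 7.8/0.64 = 12.1875
ρ = λ_eff/μ = 12.1875/13.7 = 0.889599
L = ρ/(1-ρ) = 0.889599/(1-0.889599) = 8.0579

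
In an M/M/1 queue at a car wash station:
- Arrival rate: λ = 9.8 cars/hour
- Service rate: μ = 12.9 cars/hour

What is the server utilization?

Server utilization: ρ = λ/μ
ρ = 9.8/12.9 = 0.7597
The server is busy 75.97% of the time.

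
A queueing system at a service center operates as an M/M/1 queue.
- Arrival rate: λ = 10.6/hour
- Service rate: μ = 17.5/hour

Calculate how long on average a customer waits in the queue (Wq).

First, compute utilization: ρ = λ/μ = 10.6/17.5 = 0.6057
For M/M/1: Wq = λ/(μ(μ-λ))
Wq = 10.6/(17.5 × (17.5-10.6))
Wq = 10.6/(17.5 × 6.90)
Wq = 0.08778 hours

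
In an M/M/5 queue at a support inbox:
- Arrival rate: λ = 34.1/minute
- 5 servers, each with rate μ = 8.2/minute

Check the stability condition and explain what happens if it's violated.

Stability requires ρ = λ/(cμ) < 1
ρ = 34.1/(5 × 8.2) = 34.1/41.00 = 0.8317
Since 0.8317 < 1, the system is STABLE.
The servers are busy 83.17% of the time.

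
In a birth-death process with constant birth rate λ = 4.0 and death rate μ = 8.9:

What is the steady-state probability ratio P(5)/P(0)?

For constant rates: P(n)/P(0) = (λ/μ)^n
P(5)/P(0) = (4.0/8.9)^5 = 0.44944^5 = 0.01834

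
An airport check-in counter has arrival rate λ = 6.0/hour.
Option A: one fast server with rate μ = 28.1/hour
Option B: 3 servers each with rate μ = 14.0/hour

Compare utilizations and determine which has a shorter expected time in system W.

Option A: single server μ = 28.1 (M/M/1)
  ρ_A = 6.0/28.1 = 0.2135
  W_A = 1/(μ-λ) = 1/(28.1-6.0) = 1/22.10 = 0.04525

Option B: 3 servers μ = 14.0 (M/M/3)
  ρ_B = λ/(cμ) = 6.0/(3×14.0) = 0.1429
  Offered load a = λ/μ = cρ = 6.0/14.0 = 0.4286
  P₀ = [ Σₙ₌₀^2 aⁿ/n! + a^3/(3!(1-ρ)) ]⁻¹
  Σ = a^0/0! + a^1/1! + a^2/2! = 1.0000 + 0.4286 + 0.09184 = 1.5204
  a^3/(3!(1-ρ)) = 0.07872/(6 × 0.8571) = 0.01531
  P₀ = 1/(1.5204 + 0.01531) = 0.6512
  Lq = P₀·a^3·ρ / (3!(1-ρ)²) = 0.65116 × 0.078717 × 0.14286 / (6 × 0.73469) = 0.001661
  Wq_B = Lq/λ = 0.00166113/6.0 = 0.0002769
  W_B = Wq_B + 1/μ = 0.0002769 + 0.07143 = 0.07171

Since W_A = 0.04525 < W_B = 0.07171, Option A (single fast server) has the shorter time in system.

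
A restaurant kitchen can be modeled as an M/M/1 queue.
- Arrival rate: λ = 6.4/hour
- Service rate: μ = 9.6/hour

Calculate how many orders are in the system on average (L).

ρ = λ/μ = 6.4/9.6 = 0.6667
For M/M/1: L = λ/(μ-λ)
L = 6.4/(9.6-6.4) = 6.4/3.20
L = 2.0000 orders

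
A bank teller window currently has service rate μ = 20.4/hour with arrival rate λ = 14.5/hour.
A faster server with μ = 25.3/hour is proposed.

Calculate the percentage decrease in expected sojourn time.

System 1: ρ₁ = 14.5/20.4 = 0.7108, W₁ = 1/(20.4-14.5) = 0.1695
System 2: ρ₂ = 14.5/25.3 = 0.5731, W₂ = 1/(25.3-14.5) = 0.09259
Improvement: (W₁-W₂)/W₁ = (0.1695-0.09259)/0.1695 = 45.37%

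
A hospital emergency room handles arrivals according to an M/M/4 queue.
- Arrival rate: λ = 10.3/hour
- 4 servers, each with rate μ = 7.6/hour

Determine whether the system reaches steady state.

Stability requires ρ = λ/(cμ) < 1
ρ = 10.3/(4 × 7.6) = 10.3/30.40 = 0.3388
Since 0.3388 < 1, the system is STABLE.
The servers are busy 33.88% of the time.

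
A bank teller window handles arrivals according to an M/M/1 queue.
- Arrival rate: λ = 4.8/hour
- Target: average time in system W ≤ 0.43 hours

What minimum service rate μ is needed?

For M/M/1: W = 1/(μ-λ)
Need W ≤ 0.43, so 1/(μ-λ) ≤ 0.43
μ - λ ≥ 1/0.43 = 2.3256
μ ≥ 4.8 + 2.3256 = 7.1256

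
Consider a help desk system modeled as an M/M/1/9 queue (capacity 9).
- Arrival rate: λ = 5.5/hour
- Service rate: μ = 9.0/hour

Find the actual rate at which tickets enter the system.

ρ = λ/μ = 5.5/9.0 = 0.611111
P₀ = (1-ρ)/(1-ρ^(K+1)) = (1-0.611111)/(1-0.611111^10) = 0.38889/0.99274 = 0.3917
P_K = P₀×ρ^K = 0.3917 × 0.611111^9 = 0.3917 × 0.01189 = 0.004657
λ_eff = λ(1-P_K) = 5.5 × (1 - 0.004657) = 5.5 × 0.99534 = 5.4744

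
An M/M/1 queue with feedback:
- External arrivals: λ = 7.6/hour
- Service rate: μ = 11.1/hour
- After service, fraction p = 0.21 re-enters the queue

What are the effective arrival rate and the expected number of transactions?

Effective arrival rate: λ_eff = λ/(1-p) = 7.6/(1-0.21) = 7.6/0.79 = 9.6203
ρ = λ_eff/μ = 9.6203/11.1 = 0.86669
L = ρ/(1-ρ) = 0.86669/(1-0.86669) = 6.5013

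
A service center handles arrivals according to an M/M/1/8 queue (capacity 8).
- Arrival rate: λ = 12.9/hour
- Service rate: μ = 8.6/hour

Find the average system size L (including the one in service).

ρ = λ/μ = 12.9/8.6 = 1.5000
P₀ = (1-ρ)/(1-ρ^(K+1)) = (1-1.5000)/(1-1.5000^9) = -0.5000/-37.4434 = 0.01335
P_K = P₀×ρ^K = 0.013354 × 1.5000^8 = 0.013354 × 25.6289 = 0.3422
L = ρ[1 - (K+1)ρ^K + Kρ^(K+1)] / [(1-ρ)(1-ρ^(K+1))]
L = 1.5000 × (1 - 9×25.6289 + 8×38.4434) / ((1 - 1.5000) × (1 - 38.4434)) = 6.2404 customers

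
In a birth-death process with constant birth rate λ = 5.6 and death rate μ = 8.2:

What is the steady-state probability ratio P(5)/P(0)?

For constant rates: P(n)/P(0) = (λ/μ)^n
P(5)/P(0) = (5.6/8.2)^5 = 0.6829^5 = 0.1485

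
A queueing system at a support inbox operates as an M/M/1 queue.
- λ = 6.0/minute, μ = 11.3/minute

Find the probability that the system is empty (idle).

ρ = λ/μ = 6.0/11.3 = 0.5310
P(0) = 1 - ρ = 1 - 0.5310 = 0.4690
The server is idle 46.90% of the time.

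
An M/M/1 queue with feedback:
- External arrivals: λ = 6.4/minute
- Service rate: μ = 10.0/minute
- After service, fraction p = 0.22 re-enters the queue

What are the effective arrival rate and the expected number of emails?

Effective arrival rate: λ_eff = λ/(1-p) = 6.4/(1-0.22) = 6.4/0.78 = 8.20513
ρ = λ_eff/μ = 8.20513/10.0 = 0.820513
L = ρ/(1-ρ) = 0.820513/(1-0.820513) = 4.5714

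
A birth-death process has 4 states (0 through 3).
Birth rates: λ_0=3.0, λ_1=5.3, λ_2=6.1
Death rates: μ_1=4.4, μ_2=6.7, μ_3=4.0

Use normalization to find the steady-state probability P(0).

Ratios P(n)/P(0) = (λ₀···λₙ₋₁)/(μ₁···μₙ):
P(1)/P(0) = (3.0)/(4.4) = 0.681818
P(2)/P(0) = (3.0×5.3)/(4.4×6.7) = 0.539349
P(3)/P(0) = (3.0×5.3×6.1)/(4.4×6.7×4.0) = 0.822507

Normalization: ∑ P(n) = 1
P(0) × (1.00000 + 0.681818 + 0.539349 + 0.822507) = 1
P(0) × 3.04367 = 1
P(0) = 1/3.04367 = 0.3286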